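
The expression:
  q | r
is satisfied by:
  {r: True, q: True}
  {r: True, q: False}
  {q: True, r: False}


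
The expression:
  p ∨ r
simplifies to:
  p ∨ r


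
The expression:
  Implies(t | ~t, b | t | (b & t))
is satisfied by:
  {b: True, t: True}
  {b: True, t: False}
  {t: True, b: False}


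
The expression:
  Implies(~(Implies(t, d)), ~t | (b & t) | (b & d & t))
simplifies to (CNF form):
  b | d | ~t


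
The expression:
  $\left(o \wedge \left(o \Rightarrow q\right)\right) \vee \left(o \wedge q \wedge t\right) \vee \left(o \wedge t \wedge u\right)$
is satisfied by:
  {q: True, u: True, o: True, t: True}
  {q: True, u: True, o: True, t: False}
  {q: True, o: True, t: True, u: False}
  {q: True, o: True, t: False, u: False}
  {u: True, o: True, t: True, q: False}


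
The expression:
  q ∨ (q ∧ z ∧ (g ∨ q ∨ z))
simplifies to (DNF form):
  q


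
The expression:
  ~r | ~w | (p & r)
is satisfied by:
  {p: True, w: False, r: False}
  {w: False, r: False, p: False}
  {r: True, p: True, w: False}
  {r: True, w: False, p: False}
  {p: True, w: True, r: False}
  {w: True, p: False, r: False}
  {r: True, w: True, p: True}


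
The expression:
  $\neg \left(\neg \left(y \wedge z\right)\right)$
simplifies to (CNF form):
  $y \wedge z$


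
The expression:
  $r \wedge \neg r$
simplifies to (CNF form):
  $\text{False}$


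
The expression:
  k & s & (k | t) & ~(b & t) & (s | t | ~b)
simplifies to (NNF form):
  k & s & (~b | ~t)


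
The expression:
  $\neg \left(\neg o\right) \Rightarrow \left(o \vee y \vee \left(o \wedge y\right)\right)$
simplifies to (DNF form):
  $\text{True}$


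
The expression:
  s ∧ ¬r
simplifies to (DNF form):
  s ∧ ¬r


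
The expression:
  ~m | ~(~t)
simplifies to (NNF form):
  t | ~m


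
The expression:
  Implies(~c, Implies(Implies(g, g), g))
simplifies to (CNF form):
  c | g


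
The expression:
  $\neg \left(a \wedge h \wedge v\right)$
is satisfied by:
  {h: False, v: False, a: False}
  {a: True, h: False, v: False}
  {v: True, h: False, a: False}
  {a: True, v: True, h: False}
  {h: True, a: False, v: False}
  {a: True, h: True, v: False}
  {v: True, h: True, a: False}


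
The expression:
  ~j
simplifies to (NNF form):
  ~j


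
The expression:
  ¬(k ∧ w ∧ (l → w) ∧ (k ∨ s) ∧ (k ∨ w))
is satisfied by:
  {w: False, k: False}
  {k: True, w: False}
  {w: True, k: False}


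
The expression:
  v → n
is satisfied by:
  {n: True, v: False}
  {v: False, n: False}
  {v: True, n: True}


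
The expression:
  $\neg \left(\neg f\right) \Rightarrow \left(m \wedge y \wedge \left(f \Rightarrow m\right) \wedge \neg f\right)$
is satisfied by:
  {f: False}


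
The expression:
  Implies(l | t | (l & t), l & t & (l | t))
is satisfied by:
  {t: False, l: False}
  {l: True, t: True}


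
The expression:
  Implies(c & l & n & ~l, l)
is always true.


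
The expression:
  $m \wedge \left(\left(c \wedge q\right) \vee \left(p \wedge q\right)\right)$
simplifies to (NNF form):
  $m \wedge q \wedge \left(c \vee p\right)$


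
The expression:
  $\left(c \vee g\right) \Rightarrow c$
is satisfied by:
  {c: True, g: False}
  {g: False, c: False}
  {g: True, c: True}


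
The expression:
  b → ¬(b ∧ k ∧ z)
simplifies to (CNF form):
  ¬b ∨ ¬k ∨ ¬z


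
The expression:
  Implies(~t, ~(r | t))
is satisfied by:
  {t: True, r: False}
  {r: False, t: False}
  {r: True, t: True}


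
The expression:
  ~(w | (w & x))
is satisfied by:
  {w: False}


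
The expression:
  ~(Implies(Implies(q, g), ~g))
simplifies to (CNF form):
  g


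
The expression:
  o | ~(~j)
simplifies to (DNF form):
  j | o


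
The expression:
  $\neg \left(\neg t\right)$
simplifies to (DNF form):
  $t$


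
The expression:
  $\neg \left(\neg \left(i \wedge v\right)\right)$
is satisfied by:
  {i: True, v: True}


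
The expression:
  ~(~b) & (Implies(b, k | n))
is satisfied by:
  {n: True, k: True, b: True}
  {n: True, b: True, k: False}
  {k: True, b: True, n: False}


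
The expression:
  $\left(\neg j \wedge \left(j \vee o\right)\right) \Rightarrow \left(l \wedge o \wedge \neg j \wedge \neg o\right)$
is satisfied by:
  {j: True, o: False}
  {o: False, j: False}
  {o: True, j: True}


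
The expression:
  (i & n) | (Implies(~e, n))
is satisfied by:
  {n: True, e: True}
  {n: True, e: False}
  {e: True, n: False}


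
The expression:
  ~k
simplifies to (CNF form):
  ~k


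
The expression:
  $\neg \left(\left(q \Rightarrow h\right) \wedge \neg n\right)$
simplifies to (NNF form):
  $n \vee \left(q \wedge \neg h\right)$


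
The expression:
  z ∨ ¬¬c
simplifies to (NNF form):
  c ∨ z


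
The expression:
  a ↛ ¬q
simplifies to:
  a ∧ q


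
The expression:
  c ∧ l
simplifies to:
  c ∧ l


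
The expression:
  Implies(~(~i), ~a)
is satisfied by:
  {a: False, i: False}
  {i: True, a: False}
  {a: True, i: False}


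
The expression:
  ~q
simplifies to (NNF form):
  ~q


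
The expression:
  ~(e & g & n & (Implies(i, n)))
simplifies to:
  ~e | ~g | ~n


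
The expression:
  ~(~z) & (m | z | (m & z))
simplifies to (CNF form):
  z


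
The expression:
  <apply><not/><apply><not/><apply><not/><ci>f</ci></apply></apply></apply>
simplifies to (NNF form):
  <apply><not/><ci>f</ci></apply>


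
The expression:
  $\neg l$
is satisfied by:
  {l: False}


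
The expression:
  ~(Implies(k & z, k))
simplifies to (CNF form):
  False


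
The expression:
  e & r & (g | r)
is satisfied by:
  {r: True, e: True}


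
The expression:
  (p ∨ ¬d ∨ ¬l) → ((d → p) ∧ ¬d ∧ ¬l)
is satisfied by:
  {p: False, l: False, d: False}
  {p: True, l: False, d: False}
  {d: True, l: True, p: False}


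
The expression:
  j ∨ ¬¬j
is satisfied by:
  {j: True}


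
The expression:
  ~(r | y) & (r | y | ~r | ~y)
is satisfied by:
  {y: False, r: False}


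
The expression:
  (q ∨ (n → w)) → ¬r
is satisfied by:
  {n: True, w: False, r: False, q: False}
  {q: False, w: False, n: False, r: False}
  {q: True, n: True, w: False, r: False}
  {q: True, w: False, n: False, r: False}
  {n: True, w: True, q: False, r: False}
  {w: True, q: False, n: False, r: False}
  {q: True, w: True, n: True, r: False}
  {q: True, w: True, n: False, r: False}
  {r: True, n: True, q: False, w: False}


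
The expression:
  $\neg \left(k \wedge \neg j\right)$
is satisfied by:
  {j: True, k: False}
  {k: False, j: False}
  {k: True, j: True}


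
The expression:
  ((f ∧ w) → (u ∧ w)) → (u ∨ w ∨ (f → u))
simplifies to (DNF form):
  u ∨ w ∨ ¬f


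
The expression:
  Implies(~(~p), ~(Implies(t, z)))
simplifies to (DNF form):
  ~p | (t & ~z)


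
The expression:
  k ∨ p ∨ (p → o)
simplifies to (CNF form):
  True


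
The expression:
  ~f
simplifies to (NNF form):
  ~f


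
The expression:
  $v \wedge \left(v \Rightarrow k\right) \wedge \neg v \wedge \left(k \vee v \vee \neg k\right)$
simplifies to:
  $\text{False}$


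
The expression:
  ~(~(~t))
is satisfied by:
  {t: False}


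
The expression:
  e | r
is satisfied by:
  {r: True, e: True}
  {r: True, e: False}
  {e: True, r: False}


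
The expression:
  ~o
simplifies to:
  ~o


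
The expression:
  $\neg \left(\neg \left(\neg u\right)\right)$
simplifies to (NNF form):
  $\neg u$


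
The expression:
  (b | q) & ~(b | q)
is never true.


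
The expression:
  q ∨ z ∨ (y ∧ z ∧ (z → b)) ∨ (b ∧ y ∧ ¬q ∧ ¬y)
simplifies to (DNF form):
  q ∨ z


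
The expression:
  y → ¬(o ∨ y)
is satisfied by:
  {y: False}


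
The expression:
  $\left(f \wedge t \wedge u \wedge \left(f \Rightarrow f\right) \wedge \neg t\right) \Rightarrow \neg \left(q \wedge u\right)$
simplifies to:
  $\text{True}$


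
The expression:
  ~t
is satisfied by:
  {t: False}


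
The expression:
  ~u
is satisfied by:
  {u: False}


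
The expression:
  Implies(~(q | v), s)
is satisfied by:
  {q: True, v: True, s: True}
  {q: True, v: True, s: False}
  {q: True, s: True, v: False}
  {q: True, s: False, v: False}
  {v: True, s: True, q: False}
  {v: True, s: False, q: False}
  {s: True, v: False, q: False}


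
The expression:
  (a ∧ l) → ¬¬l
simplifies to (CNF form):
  True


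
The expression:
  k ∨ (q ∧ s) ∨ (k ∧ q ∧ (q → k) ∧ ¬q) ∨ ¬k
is always true.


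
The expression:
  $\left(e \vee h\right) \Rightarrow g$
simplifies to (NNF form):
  $g \vee \left(\neg e \wedge \neg h\right)$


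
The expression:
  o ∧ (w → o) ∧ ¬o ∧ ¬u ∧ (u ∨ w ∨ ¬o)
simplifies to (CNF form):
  False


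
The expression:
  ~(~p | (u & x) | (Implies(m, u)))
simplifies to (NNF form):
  m & p & ~u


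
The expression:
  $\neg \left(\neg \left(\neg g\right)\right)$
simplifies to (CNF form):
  $\neg g$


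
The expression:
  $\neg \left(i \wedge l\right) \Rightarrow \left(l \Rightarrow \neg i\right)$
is always true.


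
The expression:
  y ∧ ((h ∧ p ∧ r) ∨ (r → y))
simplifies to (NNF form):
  y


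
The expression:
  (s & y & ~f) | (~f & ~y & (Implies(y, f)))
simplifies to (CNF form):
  ~f & (s | ~y)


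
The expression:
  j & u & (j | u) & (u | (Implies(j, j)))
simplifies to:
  j & u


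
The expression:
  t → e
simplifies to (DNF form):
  e ∨ ¬t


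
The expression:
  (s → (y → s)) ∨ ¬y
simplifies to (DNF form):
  True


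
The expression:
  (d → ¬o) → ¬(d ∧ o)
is always true.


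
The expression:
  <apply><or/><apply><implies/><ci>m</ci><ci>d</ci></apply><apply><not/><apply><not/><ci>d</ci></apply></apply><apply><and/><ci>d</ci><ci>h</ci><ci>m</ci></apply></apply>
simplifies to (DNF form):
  <apply><or/><ci>d</ci><apply><not/><ci>m</ci></apply></apply>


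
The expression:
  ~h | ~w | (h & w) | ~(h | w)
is always true.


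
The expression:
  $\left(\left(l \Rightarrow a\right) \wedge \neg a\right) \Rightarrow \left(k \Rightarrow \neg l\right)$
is always true.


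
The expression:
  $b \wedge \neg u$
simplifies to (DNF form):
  $b \wedge \neg u$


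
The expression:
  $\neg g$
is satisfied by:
  {g: False}


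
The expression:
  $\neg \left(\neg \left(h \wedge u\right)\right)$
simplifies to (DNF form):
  $h \wedge u$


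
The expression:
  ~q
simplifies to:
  ~q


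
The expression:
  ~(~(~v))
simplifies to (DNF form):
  ~v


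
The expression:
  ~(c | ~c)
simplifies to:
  False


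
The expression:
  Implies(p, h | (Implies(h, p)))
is always true.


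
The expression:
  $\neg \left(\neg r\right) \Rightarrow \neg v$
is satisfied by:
  {v: False, r: False}
  {r: True, v: False}
  {v: True, r: False}


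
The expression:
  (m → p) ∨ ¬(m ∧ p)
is always true.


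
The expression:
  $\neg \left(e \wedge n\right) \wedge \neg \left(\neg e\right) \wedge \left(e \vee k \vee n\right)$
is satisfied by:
  {e: True, n: False}


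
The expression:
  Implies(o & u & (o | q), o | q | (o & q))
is always true.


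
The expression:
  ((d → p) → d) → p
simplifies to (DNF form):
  p ∨ ¬d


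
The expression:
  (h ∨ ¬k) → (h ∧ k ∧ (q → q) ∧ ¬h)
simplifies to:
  k ∧ ¬h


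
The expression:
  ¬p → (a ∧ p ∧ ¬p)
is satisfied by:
  {p: True}


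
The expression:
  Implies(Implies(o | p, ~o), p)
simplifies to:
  o | p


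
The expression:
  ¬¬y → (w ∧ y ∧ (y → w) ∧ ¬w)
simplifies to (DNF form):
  ¬y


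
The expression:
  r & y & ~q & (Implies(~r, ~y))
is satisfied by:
  {r: True, y: True, q: False}


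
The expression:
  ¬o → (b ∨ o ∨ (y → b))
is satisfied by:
  {b: True, o: True, y: False}
  {b: True, o: False, y: False}
  {o: True, b: False, y: False}
  {b: False, o: False, y: False}
  {b: True, y: True, o: True}
  {b: True, y: True, o: False}
  {y: True, o: True, b: False}


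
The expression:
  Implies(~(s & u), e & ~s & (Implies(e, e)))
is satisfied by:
  {u: True, e: True, s: False}
  {e: True, s: False, u: False}
  {s: True, u: True, e: True}
  {s: True, u: True, e: False}


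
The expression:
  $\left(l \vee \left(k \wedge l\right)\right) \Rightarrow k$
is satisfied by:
  {k: True, l: False}
  {l: False, k: False}
  {l: True, k: True}


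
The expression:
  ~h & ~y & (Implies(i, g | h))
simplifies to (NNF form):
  ~h & ~y & (g | ~i)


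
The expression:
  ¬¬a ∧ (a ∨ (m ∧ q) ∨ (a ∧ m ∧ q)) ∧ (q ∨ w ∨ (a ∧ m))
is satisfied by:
  {q: True, m: True, w: True, a: True}
  {q: True, m: True, a: True, w: False}
  {q: True, w: True, a: True, m: False}
  {q: True, a: True, w: False, m: False}
  {m: True, a: True, w: True, q: False}
  {m: True, a: True, w: False, q: False}
  {a: True, w: True, m: False, q: False}


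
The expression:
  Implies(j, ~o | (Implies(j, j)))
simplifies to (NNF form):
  True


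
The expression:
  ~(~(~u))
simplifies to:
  ~u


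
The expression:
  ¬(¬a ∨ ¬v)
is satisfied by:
  {a: True, v: True}


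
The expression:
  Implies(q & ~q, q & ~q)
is always true.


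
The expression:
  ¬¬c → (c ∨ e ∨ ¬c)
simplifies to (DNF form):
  True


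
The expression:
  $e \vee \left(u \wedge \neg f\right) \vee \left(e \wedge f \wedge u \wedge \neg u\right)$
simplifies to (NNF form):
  $e \vee \left(u \wedge \neg f\right)$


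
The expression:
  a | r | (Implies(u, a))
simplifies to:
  a | r | ~u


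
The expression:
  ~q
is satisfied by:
  {q: False}


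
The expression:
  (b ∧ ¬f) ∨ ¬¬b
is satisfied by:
  {b: True}


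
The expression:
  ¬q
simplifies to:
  ¬q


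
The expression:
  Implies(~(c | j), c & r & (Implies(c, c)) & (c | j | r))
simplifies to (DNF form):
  c | j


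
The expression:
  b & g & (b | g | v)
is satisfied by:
  {b: True, g: True}


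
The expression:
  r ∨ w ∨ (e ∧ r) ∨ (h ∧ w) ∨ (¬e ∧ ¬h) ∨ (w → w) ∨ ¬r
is always true.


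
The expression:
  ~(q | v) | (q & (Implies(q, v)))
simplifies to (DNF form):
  (q & v) | (~q & ~v)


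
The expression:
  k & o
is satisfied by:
  {o: True, k: True}


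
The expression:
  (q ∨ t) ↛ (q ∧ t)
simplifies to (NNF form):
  (q ∧ ¬t) ∨ (t ∧ ¬q)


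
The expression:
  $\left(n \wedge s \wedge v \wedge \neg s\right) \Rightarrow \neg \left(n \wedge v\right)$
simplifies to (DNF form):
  $\text{True}$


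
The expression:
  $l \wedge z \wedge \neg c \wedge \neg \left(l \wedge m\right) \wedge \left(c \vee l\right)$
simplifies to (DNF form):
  $l \wedge z \wedge \neg c \wedge \neg m$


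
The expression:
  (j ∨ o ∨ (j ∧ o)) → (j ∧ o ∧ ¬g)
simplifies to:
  (j ∨ ¬o) ∧ (o ∨ ¬j) ∧ (¬g ∨ ¬o)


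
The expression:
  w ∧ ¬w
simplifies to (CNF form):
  False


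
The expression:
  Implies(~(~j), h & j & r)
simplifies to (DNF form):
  ~j | (h & r)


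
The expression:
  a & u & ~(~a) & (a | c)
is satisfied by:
  {a: True, u: True}


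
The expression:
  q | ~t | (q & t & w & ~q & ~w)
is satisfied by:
  {q: True, t: False}
  {t: False, q: False}
  {t: True, q: True}


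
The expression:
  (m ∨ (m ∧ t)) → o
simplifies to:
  o ∨ ¬m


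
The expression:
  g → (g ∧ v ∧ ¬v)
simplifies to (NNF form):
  ¬g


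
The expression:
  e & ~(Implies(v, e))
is never true.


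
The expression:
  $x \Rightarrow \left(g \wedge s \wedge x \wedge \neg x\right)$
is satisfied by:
  {x: False}


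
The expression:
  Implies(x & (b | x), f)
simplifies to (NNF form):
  f | ~x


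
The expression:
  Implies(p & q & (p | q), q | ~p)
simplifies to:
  True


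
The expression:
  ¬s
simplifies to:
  ¬s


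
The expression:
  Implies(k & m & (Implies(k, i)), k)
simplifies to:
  True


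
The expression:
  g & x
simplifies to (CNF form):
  g & x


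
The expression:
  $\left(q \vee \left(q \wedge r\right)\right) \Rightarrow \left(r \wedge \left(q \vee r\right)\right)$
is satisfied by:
  {r: True, q: False}
  {q: False, r: False}
  {q: True, r: True}


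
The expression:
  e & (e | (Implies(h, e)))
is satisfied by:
  {e: True}


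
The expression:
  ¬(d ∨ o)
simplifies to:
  ¬d ∧ ¬o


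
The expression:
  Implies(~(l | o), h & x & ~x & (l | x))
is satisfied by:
  {o: True, l: True}
  {o: True, l: False}
  {l: True, o: False}


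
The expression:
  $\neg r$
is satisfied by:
  {r: False}


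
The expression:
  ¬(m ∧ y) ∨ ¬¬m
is always true.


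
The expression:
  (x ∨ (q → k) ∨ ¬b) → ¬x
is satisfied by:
  {x: False}


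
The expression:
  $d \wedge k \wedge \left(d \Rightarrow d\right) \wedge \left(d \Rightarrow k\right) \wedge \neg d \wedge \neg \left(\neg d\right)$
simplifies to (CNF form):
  $\text{False}$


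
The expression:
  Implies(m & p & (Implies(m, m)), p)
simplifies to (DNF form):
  True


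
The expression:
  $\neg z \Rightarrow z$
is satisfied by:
  {z: True}


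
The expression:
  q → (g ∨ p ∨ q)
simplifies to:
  True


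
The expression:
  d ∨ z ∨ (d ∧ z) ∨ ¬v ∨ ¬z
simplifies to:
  True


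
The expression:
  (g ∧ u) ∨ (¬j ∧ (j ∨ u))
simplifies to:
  u ∧ (g ∨ ¬j)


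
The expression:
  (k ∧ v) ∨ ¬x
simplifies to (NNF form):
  (k ∧ v) ∨ ¬x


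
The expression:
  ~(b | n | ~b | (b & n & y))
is never true.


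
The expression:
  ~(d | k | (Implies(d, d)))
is never true.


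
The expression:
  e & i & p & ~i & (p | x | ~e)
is never true.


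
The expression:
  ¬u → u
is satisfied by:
  {u: True}


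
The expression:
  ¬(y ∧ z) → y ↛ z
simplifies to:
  y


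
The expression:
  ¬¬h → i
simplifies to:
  i ∨ ¬h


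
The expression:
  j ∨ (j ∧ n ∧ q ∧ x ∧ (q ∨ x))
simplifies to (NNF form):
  j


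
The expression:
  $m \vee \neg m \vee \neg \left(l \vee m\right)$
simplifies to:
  $\text{True}$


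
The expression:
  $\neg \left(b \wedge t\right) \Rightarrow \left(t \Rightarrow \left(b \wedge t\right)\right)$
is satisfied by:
  {b: True, t: False}
  {t: False, b: False}
  {t: True, b: True}


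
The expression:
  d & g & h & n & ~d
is never true.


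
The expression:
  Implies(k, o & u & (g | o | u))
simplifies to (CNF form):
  (o | ~k) & (u | ~k)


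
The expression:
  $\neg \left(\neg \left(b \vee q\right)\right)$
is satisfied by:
  {b: True, q: True}
  {b: True, q: False}
  {q: True, b: False}


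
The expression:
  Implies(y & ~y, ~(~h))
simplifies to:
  True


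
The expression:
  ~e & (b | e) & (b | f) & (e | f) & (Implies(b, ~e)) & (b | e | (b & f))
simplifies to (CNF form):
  b & f & ~e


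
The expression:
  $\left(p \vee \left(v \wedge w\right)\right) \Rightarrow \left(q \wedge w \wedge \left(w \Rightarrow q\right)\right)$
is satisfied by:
  {q: True, v: False, p: False, w: False}
  {w: False, v: False, q: False, p: False}
  {w: True, q: True, v: False, p: False}
  {w: True, v: False, q: False, p: False}
  {q: True, v: True, w: False, p: False}
  {v: True, w: False, q: False, p: False}
  {w: True, v: True, q: True, p: False}
  {p: True, w: True, q: True, v: False}
  {p: True, w: True, q: True, v: True}


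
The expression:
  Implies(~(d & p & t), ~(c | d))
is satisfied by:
  {p: True, t: True, d: False, c: False}
  {p: True, t: False, d: False, c: False}
  {t: True, c: False, p: False, d: False}
  {c: False, t: False, p: False, d: False}
  {d: True, p: True, t: True, c: False}
  {d: True, c: True, p: True, t: True}


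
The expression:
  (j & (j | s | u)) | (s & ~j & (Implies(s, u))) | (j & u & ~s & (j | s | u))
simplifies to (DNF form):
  j | (s & u)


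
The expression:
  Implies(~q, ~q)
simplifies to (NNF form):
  True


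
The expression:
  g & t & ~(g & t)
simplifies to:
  False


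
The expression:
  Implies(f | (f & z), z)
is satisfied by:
  {z: True, f: False}
  {f: False, z: False}
  {f: True, z: True}


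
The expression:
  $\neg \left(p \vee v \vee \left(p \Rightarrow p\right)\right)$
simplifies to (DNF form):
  $\text{False}$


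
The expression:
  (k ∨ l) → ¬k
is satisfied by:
  {k: False}


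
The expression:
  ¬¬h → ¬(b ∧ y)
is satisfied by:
  {h: False, y: False, b: False}
  {b: True, h: False, y: False}
  {y: True, h: False, b: False}
  {b: True, y: True, h: False}
  {h: True, b: False, y: False}
  {b: True, h: True, y: False}
  {y: True, h: True, b: False}


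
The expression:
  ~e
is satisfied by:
  {e: False}


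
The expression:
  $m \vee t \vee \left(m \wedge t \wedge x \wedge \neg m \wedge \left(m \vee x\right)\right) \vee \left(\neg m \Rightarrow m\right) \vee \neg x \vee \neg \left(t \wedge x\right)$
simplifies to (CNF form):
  $\text{True}$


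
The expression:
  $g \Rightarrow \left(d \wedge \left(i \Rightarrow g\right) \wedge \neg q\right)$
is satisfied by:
  {d: True, g: False, q: False}
  {d: False, g: False, q: False}
  {q: True, d: True, g: False}
  {q: True, d: False, g: False}
  {g: True, d: True, q: False}


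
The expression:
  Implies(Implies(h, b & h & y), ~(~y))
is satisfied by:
  {y: True, h: True}
  {y: True, h: False}
  {h: True, y: False}


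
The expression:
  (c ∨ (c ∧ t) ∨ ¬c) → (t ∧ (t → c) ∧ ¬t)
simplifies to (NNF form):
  False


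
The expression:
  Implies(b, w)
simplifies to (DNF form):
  w | ~b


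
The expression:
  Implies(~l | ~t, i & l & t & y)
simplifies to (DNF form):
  l & t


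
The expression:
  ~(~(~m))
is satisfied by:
  {m: False}


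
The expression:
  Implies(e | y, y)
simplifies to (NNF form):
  y | ~e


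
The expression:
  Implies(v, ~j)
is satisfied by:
  {v: False, j: False}
  {j: True, v: False}
  {v: True, j: False}


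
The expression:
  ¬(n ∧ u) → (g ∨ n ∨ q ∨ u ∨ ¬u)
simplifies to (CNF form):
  True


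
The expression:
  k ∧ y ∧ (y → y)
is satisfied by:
  {y: True, k: True}


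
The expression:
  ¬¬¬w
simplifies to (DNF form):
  ¬w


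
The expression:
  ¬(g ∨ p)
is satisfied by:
  {g: False, p: False}


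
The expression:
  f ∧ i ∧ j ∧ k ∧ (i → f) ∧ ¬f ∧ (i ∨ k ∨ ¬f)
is never true.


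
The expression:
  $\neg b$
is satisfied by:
  {b: False}


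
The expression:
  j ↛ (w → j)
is never true.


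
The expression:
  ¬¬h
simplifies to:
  h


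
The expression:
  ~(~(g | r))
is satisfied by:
  {r: True, g: True}
  {r: True, g: False}
  {g: True, r: False}


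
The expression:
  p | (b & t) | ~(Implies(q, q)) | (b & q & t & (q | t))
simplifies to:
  p | (b & t)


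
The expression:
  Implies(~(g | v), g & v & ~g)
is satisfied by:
  {v: True, g: True}
  {v: True, g: False}
  {g: True, v: False}


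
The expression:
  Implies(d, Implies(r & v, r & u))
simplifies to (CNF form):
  u | ~d | ~r | ~v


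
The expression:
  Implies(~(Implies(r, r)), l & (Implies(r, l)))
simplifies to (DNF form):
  True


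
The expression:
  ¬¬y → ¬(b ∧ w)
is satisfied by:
  {w: False, y: False, b: False}
  {b: True, w: False, y: False}
  {y: True, w: False, b: False}
  {b: True, y: True, w: False}
  {w: True, b: False, y: False}
  {b: True, w: True, y: False}
  {y: True, w: True, b: False}


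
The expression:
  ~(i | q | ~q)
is never true.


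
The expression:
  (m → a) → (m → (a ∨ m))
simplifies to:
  True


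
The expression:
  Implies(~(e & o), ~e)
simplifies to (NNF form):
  o | ~e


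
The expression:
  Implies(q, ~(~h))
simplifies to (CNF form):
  h | ~q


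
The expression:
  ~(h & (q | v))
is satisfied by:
  {v: False, h: False, q: False}
  {q: True, v: False, h: False}
  {v: True, q: False, h: False}
  {q: True, v: True, h: False}
  {h: True, q: False, v: False}


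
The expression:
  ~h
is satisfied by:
  {h: False}


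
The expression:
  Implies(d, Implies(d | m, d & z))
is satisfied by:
  {z: True, d: False}
  {d: False, z: False}
  {d: True, z: True}


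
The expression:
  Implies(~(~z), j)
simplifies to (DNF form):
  j | ~z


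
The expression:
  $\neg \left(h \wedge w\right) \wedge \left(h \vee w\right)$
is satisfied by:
  {h: True, w: False}
  {w: True, h: False}


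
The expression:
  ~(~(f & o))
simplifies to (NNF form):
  f & o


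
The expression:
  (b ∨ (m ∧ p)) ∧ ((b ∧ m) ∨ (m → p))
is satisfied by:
  {b: True, m: True, p: True}
  {b: True, m: True, p: False}
  {b: True, p: True, m: False}
  {b: True, p: False, m: False}
  {m: True, p: True, b: False}


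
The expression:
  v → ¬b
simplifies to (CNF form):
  ¬b ∨ ¬v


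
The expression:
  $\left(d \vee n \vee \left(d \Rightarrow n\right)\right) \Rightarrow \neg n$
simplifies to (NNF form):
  $\neg n$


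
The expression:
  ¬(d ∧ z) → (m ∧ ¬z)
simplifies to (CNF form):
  (d ∨ m) ∧ (d ∨ ¬z) ∧ (m ∨ z) ∧ (z ∨ ¬z)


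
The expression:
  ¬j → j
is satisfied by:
  {j: True}


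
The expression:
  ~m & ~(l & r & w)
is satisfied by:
  {l: False, w: False, m: False, r: False}
  {r: True, l: False, w: False, m: False}
  {w: True, r: False, l: False, m: False}
  {r: True, w: True, l: False, m: False}
  {l: True, r: False, w: False, m: False}
  {r: True, l: True, w: False, m: False}
  {w: True, l: True, r: False, m: False}


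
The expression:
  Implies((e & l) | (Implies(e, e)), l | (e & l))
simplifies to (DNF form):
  l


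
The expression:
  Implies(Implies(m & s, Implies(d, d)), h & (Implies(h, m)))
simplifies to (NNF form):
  h & m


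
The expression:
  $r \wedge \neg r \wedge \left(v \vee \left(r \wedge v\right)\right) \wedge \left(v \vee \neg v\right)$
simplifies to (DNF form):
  $\text{False}$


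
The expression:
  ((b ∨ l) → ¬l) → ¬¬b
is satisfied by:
  {b: True, l: True}
  {b: True, l: False}
  {l: True, b: False}


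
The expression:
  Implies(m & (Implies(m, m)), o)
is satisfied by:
  {o: True, m: False}
  {m: False, o: False}
  {m: True, o: True}


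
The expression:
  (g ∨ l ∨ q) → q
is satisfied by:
  {q: True, l: False, g: False}
  {q: True, g: True, l: False}
  {q: True, l: True, g: False}
  {q: True, g: True, l: True}
  {g: False, l: False, q: False}


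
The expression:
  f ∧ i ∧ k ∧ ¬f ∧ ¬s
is never true.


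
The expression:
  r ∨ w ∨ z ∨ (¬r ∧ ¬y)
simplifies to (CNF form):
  r ∨ w ∨ z ∨ ¬y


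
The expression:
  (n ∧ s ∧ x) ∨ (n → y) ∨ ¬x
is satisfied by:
  {y: True, s: True, x: False, n: False}
  {y: True, x: False, s: False, n: False}
  {s: True, y: False, x: False, n: False}
  {y: False, x: False, s: False, n: False}
  {n: True, y: True, s: True, x: False}
  {n: True, y: True, x: False, s: False}
  {n: True, s: True, y: False, x: False}
  {n: True, y: False, x: False, s: False}
  {y: True, x: True, s: True, n: False}
  {y: True, x: True, n: False, s: False}
  {x: True, s: True, n: False, y: False}
  {x: True, n: False, s: False, y: False}
  {y: True, x: True, n: True, s: True}
  {y: True, x: True, n: True, s: False}
  {x: True, n: True, s: True, y: False}


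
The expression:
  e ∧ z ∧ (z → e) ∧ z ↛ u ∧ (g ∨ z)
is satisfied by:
  {z: True, e: True, u: False}


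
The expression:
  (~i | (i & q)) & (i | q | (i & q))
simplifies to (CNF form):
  q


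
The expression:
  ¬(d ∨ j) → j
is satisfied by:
  {d: True, j: True}
  {d: True, j: False}
  {j: True, d: False}


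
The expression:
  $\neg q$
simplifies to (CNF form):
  $\neg q$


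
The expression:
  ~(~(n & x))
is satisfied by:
  {x: True, n: True}


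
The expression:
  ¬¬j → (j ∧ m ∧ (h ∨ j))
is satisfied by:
  {m: True, j: False}
  {j: False, m: False}
  {j: True, m: True}


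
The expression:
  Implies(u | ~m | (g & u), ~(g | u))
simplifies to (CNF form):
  ~u & (m | ~g)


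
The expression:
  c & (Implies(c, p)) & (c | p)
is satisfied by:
  {c: True, p: True}


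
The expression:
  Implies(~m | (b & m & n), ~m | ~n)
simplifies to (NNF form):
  ~b | ~m | ~n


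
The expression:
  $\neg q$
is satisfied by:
  {q: False}


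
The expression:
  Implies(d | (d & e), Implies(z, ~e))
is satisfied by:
  {e: False, z: False, d: False}
  {d: True, e: False, z: False}
  {z: True, e: False, d: False}
  {d: True, z: True, e: False}
  {e: True, d: False, z: False}
  {d: True, e: True, z: False}
  {z: True, e: True, d: False}


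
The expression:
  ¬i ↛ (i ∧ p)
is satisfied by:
  {i: False}


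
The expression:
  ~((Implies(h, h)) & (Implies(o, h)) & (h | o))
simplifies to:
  ~h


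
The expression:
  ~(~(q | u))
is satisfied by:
  {q: True, u: True}
  {q: True, u: False}
  {u: True, q: False}


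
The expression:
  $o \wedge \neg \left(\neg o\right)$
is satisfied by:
  {o: True}


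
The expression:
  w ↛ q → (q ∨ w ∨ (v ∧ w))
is always true.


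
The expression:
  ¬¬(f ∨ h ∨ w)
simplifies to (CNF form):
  f ∨ h ∨ w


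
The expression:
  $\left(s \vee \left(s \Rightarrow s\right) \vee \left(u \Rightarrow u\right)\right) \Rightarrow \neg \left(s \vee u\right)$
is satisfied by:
  {u: False, s: False}


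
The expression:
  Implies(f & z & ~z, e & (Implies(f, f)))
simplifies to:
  True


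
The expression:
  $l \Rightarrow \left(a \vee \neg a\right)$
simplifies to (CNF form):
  $\text{True}$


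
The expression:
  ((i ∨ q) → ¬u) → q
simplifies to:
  q ∨ (i ∧ u)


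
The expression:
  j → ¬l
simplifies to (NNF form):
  ¬j ∨ ¬l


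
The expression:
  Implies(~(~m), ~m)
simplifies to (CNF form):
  ~m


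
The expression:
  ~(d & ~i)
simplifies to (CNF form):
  i | ~d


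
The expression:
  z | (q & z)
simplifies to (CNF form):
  z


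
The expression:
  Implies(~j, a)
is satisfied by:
  {a: True, j: True}
  {a: True, j: False}
  {j: True, a: False}


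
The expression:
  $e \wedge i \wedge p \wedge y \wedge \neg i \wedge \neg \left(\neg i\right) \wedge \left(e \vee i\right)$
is never true.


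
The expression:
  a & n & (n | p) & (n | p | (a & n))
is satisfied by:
  {a: True, n: True}


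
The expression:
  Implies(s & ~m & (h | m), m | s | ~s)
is always true.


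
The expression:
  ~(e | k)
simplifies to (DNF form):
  ~e & ~k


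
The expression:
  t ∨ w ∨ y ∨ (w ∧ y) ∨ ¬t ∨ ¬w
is always true.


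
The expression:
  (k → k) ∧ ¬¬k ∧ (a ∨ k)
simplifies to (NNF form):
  k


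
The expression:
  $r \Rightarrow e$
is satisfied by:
  {e: True, r: False}
  {r: False, e: False}
  {r: True, e: True}


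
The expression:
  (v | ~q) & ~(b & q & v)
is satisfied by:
  {v: True, b: False, q: False}
  {b: False, q: False, v: False}
  {v: True, b: True, q: False}
  {b: True, v: False, q: False}
  {q: True, v: True, b: False}


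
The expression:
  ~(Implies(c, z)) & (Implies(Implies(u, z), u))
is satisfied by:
  {c: True, u: True, z: False}


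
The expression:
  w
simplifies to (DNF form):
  w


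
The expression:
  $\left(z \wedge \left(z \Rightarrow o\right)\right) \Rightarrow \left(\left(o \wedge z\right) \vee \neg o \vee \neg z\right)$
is always true.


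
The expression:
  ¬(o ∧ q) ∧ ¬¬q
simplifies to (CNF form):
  q ∧ ¬o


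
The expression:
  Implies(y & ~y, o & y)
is always true.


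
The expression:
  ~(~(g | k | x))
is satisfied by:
  {x: True, k: True, g: True}
  {x: True, k: True, g: False}
  {x: True, g: True, k: False}
  {x: True, g: False, k: False}
  {k: True, g: True, x: False}
  {k: True, g: False, x: False}
  {g: True, k: False, x: False}


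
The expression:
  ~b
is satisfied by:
  {b: False}


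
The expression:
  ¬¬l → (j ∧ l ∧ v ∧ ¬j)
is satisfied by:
  {l: False}


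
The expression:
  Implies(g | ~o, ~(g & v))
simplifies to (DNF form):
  ~g | ~v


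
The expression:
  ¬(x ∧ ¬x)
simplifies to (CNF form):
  True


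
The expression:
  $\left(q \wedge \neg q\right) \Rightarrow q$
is always true.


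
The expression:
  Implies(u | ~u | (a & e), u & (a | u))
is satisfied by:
  {u: True}


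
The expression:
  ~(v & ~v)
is always true.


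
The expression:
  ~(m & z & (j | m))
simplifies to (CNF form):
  ~m | ~z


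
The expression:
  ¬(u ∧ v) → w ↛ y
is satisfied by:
  {v: True, w: True, u: True, y: False}
  {v: True, w: True, u: False, y: False}
  {v: True, u: True, y: False, w: False}
  {w: True, u: True, y: False, v: False}
  {w: True, u: False, y: False, v: False}
  {w: True, y: True, v: True, u: True}
  {y: True, v: True, u: True, w: False}


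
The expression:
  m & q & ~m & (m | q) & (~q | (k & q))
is never true.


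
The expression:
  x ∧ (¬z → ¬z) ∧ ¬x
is never true.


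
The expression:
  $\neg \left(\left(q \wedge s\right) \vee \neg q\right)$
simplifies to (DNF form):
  $q \wedge \neg s$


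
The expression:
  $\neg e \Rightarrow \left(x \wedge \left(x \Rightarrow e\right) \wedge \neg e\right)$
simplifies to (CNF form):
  $e$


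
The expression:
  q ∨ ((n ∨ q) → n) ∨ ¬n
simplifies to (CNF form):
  True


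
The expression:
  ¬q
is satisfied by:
  {q: False}


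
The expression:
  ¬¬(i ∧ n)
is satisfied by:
  {i: True, n: True}


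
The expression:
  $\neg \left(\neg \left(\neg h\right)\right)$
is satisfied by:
  {h: False}


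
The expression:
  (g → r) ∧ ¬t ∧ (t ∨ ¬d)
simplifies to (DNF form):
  (r ∧ ¬d ∧ ¬t) ∨ (¬d ∧ ¬g ∧ ¬t)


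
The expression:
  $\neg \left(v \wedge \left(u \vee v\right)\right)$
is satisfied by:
  {v: False}


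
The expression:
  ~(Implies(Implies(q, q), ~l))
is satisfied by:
  {l: True}


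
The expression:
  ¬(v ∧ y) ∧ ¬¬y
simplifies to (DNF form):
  y ∧ ¬v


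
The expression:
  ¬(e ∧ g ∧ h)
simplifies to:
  ¬e ∨ ¬g ∨ ¬h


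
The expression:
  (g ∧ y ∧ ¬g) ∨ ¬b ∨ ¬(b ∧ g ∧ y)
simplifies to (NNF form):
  ¬b ∨ ¬g ∨ ¬y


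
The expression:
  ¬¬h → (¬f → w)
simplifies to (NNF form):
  f ∨ w ∨ ¬h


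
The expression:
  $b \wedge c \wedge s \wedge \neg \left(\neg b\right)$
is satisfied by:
  {c: True, b: True, s: True}


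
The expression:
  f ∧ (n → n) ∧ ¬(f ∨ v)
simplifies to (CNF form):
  False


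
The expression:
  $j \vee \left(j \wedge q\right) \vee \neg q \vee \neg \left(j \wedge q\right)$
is always true.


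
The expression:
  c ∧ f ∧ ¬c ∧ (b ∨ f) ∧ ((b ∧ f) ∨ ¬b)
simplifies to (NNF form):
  False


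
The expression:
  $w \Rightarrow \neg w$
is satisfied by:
  {w: False}


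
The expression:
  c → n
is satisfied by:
  {n: True, c: False}
  {c: False, n: False}
  {c: True, n: True}


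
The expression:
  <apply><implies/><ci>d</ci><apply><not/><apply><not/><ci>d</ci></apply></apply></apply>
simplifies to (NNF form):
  <true/>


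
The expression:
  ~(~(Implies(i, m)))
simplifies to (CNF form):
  m | ~i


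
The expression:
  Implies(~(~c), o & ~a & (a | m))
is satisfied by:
  {m: True, o: True, a: False, c: False}
  {m: True, o: False, a: False, c: False}
  {o: True, m: False, a: False, c: False}
  {m: False, o: False, a: False, c: False}
  {m: True, a: True, o: True, c: False}
  {m: True, a: True, o: False, c: False}
  {a: True, o: True, m: False, c: False}
  {a: True, m: False, o: False, c: False}
  {m: True, c: True, a: False, o: True}


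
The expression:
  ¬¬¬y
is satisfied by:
  {y: False}


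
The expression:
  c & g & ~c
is never true.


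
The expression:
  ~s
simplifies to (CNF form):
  ~s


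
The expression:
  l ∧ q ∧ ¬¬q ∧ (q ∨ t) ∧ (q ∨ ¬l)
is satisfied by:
  {q: True, l: True}


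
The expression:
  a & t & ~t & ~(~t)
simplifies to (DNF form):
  False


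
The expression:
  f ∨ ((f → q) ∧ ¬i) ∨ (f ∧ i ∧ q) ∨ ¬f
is always true.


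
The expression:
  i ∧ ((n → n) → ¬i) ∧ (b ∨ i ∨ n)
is never true.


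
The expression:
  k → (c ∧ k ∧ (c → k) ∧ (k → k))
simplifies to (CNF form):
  c ∨ ¬k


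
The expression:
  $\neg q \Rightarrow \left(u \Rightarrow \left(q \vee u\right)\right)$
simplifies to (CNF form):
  $\text{True}$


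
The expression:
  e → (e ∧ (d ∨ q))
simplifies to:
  d ∨ q ∨ ¬e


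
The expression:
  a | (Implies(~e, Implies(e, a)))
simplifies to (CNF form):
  True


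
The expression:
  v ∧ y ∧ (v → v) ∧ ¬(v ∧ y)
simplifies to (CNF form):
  False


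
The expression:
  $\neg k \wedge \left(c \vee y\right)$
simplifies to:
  $\neg k \wedge \left(c \vee y\right)$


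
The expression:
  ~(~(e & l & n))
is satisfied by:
  {e: True, n: True, l: True}


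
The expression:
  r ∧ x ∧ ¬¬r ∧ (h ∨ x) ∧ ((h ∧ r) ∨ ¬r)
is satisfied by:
  {r: True, h: True, x: True}


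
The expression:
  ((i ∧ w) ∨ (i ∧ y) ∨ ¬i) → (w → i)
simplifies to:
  i ∨ ¬w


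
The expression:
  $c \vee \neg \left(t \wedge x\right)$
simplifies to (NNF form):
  $c \vee \neg t \vee \neg x$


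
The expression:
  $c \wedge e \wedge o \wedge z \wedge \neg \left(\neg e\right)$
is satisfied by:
  {c: True, z: True, e: True, o: True}


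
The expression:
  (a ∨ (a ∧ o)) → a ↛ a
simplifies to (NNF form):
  ¬a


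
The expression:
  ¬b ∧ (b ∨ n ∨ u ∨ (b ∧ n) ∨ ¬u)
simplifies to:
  ¬b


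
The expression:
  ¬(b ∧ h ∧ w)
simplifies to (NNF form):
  ¬b ∨ ¬h ∨ ¬w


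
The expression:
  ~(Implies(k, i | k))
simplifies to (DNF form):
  False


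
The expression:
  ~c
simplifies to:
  ~c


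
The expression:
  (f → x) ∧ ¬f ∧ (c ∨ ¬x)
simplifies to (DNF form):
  (c ∧ ¬f) ∨ (¬f ∧ ¬x)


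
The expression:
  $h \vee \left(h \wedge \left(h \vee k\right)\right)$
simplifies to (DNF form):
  $h$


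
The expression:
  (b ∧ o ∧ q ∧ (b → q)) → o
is always true.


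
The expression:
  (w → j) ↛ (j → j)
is never true.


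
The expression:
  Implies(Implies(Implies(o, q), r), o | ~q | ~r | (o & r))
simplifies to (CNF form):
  o | ~q | ~r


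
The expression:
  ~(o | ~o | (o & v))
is never true.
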